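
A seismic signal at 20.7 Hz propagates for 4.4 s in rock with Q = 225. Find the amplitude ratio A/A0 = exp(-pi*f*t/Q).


pi*f*t/Q = pi*20.7*4.4/225 = 1.271717
A/A0 = exp(-1.271717) = 0.28035

0.28035


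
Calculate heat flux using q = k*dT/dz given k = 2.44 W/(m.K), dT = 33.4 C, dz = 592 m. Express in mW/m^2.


q = k * dT / dz * 1000
= 2.44 * 33.4 / 592 * 1000
= 0.137662 * 1000
= 137.6622 mW/m^2

137.6622


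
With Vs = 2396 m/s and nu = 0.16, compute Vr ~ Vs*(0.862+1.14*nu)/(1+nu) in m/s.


Numerator factor = 0.862 + 1.14*0.16 = 1.0444
Denominator = 1 + 0.16 = 1.16
Vr = 2396 * 1.0444 / 1.16 = 2157.23 m/s

2157.23


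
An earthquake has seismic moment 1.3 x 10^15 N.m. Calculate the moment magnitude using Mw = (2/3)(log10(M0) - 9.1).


log10(M0) = log10(1.3 x 10^15) = 15.1139
Mw = 2/3 * (15.1139 - 9.1)
= 2/3 * 6.0139
= 4.01

4.01


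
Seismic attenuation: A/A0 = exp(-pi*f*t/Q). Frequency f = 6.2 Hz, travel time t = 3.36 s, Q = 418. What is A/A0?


pi*f*t/Q = pi*6.2*3.36/418 = 0.156569
A/A0 = exp(-0.156569) = 0.855073

0.855073


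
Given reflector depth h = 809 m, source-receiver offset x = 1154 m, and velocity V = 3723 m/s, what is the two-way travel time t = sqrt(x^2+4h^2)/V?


x^2 + 4h^2 = 1154^2 + 4*809^2 = 1331716 + 2617924 = 3949640
sqrt(3949640) = 1987.3701
t = 1987.3701 / 3723 = 0.5338 s

0.5338


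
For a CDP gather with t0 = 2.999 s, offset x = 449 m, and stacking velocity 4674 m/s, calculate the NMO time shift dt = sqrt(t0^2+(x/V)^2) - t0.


x/Vnmo = 449/4674 = 0.096063
(x/Vnmo)^2 = 0.009228
t0^2 = 8.994001
sqrt(8.994001 + 0.009228) = 3.000538
dt = 3.000538 - 2.999 = 0.001538

0.001538


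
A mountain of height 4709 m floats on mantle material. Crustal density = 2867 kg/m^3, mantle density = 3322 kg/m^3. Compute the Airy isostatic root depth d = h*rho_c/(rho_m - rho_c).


rho_m - rho_c = 3322 - 2867 = 455
d = 4709 * 2867 / 455
= 13500703 / 455
= 29671.87 m

29671.87


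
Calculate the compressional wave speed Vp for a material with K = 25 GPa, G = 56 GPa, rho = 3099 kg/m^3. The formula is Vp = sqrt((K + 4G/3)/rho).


First compute the effective modulus:
K + 4G/3 = 25e9 + 4*56e9/3 = 99666666666.67 Pa
Then divide by density:
99666666666.67 / 3099 = 32160912.1222 Pa/(kg/m^3)
Take the square root:
Vp = sqrt(32160912.1222) = 5671.06 m/s

5671.06


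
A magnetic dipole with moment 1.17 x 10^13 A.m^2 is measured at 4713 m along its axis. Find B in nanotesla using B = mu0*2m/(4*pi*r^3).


m = 1.17 x 10^13 = 11700000000000 A.m^2
2m = 23400000000000 A.m^2
r^3 = 4713^3 = 104686895097
B = (4pi*10^-7) * 23400000000000 / (4*pi * 104686895097) * 1e9
= 29405307.2376 / 1315534322255.44 * 1e9
= 22352.368 nT

22352.368


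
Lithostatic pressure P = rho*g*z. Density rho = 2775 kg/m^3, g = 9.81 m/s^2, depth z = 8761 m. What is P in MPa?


P = rho * g * z / 1e6
= 2775 * 9.81 * 8761 / 1e6
= 238498512.75 / 1e6
= 238.4985 MPa

238.4985


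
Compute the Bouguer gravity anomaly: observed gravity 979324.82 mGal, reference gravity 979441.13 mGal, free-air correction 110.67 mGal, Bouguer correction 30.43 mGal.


BA = g_obs - g_ref + FAC - BC
= 979324.82 - 979441.13 + 110.67 - 30.43
= -36.07 mGal

-36.07


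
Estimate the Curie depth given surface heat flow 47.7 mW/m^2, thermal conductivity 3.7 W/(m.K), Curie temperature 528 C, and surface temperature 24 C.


T_Curie - T_surf = 528 - 24 = 504 C
Convert q to W/m^2: 47.7 mW/m^2 = 0.0477 W/m^2
d = 504 * 3.7 / 0.0477 = 39094.34 m

39094.34


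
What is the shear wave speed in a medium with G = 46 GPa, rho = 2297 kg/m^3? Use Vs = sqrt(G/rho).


Convert G to Pa: G = 46e9 Pa
Compute G/rho = 46e9 / 2297 = 20026121.0274
Vs = sqrt(20026121.0274) = 4475.06 m/s

4475.06


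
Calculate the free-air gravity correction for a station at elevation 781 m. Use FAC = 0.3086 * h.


FAC = 0.3086 * h
= 0.3086 * 781
= 241.0166 mGal

241.0166


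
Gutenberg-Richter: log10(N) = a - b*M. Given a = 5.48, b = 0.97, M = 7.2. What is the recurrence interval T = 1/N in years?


log10(N) = 5.48 - 0.97*7.2 = -1.504
N = 10^-1.504 = 0.031333
T = 1/N = 1/0.031333 = 31.9154 years

31.9154


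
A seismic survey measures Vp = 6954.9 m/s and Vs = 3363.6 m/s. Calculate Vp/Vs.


Vp/Vs = 6954.9 / 3363.6
= 2.0677

2.0677


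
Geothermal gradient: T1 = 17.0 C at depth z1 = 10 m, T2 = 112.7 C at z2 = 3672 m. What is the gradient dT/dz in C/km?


dT = 112.7 - 17.0 = 95.7 C
dz = 3672 - 10 = 3662 m
gradient = dT/dz * 1000 = 95.7/3662 * 1000 = 26.1333 C/km

26.1333


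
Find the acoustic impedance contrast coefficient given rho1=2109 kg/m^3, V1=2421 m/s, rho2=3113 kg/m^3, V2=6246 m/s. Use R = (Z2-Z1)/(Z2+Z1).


Z1 = 2109 * 2421 = 5105889
Z2 = 3113 * 6246 = 19443798
R = (19443798 - 5105889) / (19443798 + 5105889) = 14337909 / 24549687 = 0.584

0.584


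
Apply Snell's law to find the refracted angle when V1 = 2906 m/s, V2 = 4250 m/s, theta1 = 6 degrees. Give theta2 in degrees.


sin(theta1) = sin(6 deg) = 0.104528
sin(theta2) = V2/V1 * sin(theta1) = 4250/2906 * 0.104528 = 0.152872
theta2 = arcsin(0.152872) = 8.7934 degrees

8.7934


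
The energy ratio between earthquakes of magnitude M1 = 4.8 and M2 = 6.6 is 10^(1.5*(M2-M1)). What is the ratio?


M2 - M1 = 6.6 - 4.8 = 1.8
1.5 * 1.8 = 2.7
ratio = 10^2.7 = 501.19

501.19


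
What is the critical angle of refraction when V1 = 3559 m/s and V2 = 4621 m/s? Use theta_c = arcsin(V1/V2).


V1/V2 = 3559/4621 = 0.77018
theta_c = arcsin(0.77018) = 50.37 degrees

50.37


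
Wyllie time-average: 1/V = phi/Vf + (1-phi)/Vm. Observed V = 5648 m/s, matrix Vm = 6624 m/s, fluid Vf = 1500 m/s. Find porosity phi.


1/V - 1/Vm = 1/5648 - 1/6624 = 2.609e-05
1/Vf - 1/Vm = 1/1500 - 1/6624 = 0.0005157
phi = 2.609e-05 / 0.0005157 = 0.0506

0.0506


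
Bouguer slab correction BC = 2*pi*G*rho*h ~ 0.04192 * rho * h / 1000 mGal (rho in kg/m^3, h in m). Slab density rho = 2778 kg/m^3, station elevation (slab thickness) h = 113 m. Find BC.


BC = 0.04192 * rho * h / 1000
= 0.04192 * 2778 * 113 / 1000
= 13.1593 mGal

13.1593


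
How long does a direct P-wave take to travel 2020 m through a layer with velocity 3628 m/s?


t = x / V
= 2020 / 3628
= 0.5568 s

0.5568


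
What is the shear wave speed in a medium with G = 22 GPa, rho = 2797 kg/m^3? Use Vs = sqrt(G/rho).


Convert G to Pa: G = 22e9 Pa
Compute G/rho = 22e9 / 2797 = 7865570.2538
Vs = sqrt(7865570.2538) = 2804.56 m/s

2804.56


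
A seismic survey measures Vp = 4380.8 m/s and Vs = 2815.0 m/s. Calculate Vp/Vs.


Vp/Vs = 4380.8 / 2815.0
= 1.5562

1.5562


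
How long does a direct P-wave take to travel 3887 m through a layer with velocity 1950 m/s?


t = x / V
= 3887 / 1950
= 1.9933 s

1.9933


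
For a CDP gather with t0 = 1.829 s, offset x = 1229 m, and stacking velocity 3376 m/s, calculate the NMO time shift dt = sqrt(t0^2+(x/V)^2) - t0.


x/Vnmo = 1229/3376 = 0.36404
(x/Vnmo)^2 = 0.132525
t0^2 = 3.345241
sqrt(3.345241 + 0.132525) = 1.864877
dt = 1.864877 - 1.829 = 0.035877

0.035877


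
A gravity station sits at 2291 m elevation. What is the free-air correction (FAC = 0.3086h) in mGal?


FAC = 0.3086 * h
= 0.3086 * 2291
= 707.0026 mGal

707.0026


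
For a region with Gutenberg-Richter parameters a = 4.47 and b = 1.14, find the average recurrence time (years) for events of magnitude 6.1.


log10(N) = 4.47 - 1.14*6.1 = -2.484
N = 10^-2.484 = 0.003281
T = 1/N = 1/0.003281 = 304.7895 years

304.7895


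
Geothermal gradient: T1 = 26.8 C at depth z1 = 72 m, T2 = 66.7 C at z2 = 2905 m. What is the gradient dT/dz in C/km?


dT = 66.7 - 26.8 = 39.9 C
dz = 2905 - 72 = 2833 m
gradient = dT/dz * 1000 = 39.9/2833 * 1000 = 14.084 C/km

14.084


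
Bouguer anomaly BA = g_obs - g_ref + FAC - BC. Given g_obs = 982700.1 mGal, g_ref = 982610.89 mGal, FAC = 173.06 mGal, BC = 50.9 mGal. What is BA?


BA = g_obs - g_ref + FAC - BC
= 982700.1 - 982610.89 + 173.06 - 50.9
= 211.37 mGal

211.37


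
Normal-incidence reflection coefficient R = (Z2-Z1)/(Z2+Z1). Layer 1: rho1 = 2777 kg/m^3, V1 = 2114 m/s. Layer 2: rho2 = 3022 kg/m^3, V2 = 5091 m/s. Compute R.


Z1 = 2777 * 2114 = 5870578
Z2 = 3022 * 5091 = 15385002
R = (15385002 - 5870578) / (15385002 + 5870578) = 9514424 / 21255580 = 0.4476

0.4476


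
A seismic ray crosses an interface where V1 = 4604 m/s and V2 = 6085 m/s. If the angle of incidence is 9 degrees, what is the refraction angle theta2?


sin(theta1) = sin(9 deg) = 0.156434
sin(theta2) = V2/V1 * sin(theta1) = 6085/4604 * 0.156434 = 0.206756
theta2 = arcsin(0.206756) = 11.9323 degrees

11.9323


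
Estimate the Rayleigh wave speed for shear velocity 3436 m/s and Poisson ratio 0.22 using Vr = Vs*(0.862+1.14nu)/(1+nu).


Numerator factor = 0.862 + 1.14*0.22 = 1.1128
Denominator = 1 + 0.22 = 1.22
Vr = 3436 * 1.1128 / 1.22 = 3134.08 m/s

3134.08


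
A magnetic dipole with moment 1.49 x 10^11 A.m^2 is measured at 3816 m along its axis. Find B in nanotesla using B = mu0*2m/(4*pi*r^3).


m = 1.49 x 10^11 = 149000000000 A.m^2
2m = 298000000000 A.m^2
r^3 = 3816^3 = 55568042496
B = (4pi*10^-7) * 298000000000 / (4*pi * 55568042496) * 1e9
= 374477.844308 / 698288616319.2 * 1e9
= 536.2795 nT

536.2795


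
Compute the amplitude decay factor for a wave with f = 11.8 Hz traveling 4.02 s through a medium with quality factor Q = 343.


pi*f*t/Q = pi*11.8*4.02/343 = 0.434474
A/A0 = exp(-0.434474) = 0.647605

0.647605


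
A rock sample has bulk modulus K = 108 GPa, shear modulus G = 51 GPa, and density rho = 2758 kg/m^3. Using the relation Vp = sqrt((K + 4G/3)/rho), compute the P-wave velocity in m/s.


First compute the effective modulus:
K + 4G/3 = 108e9 + 4*51e9/3 = 176000000000.0 Pa
Then divide by density:
176000000000.0 / 2758 = 63814358.2306 Pa/(kg/m^3)
Take the square root:
Vp = sqrt(63814358.2306) = 7988.39 m/s

7988.39


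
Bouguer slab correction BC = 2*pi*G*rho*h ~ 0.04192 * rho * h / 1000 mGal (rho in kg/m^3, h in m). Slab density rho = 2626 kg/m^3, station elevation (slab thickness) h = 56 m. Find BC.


BC = 0.04192 * rho * h / 1000
= 0.04192 * 2626 * 56 / 1000
= 6.1646 mGal

6.1646


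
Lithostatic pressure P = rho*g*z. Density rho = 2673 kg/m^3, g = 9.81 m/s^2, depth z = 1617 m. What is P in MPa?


P = rho * g * z / 1e6
= 2673 * 9.81 * 1617 / 1e6
= 42401184.21 / 1e6
= 42.4012 MPa

42.4012


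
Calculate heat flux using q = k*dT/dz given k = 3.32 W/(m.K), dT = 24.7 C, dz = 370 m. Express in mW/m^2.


q = k * dT / dz * 1000
= 3.32 * 24.7 / 370 * 1000
= 0.221632 * 1000
= 221.6324 mW/m^2

221.6324


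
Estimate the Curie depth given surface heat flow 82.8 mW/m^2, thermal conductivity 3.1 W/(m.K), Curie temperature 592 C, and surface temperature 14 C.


T_Curie - T_surf = 592 - 14 = 578 C
Convert q to W/m^2: 82.8 mW/m^2 = 0.0828 W/m^2
d = 578 * 3.1 / 0.0828 = 21640.1 m

21640.1


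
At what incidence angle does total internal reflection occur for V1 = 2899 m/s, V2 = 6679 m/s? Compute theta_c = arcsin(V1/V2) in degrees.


V1/V2 = 2899/6679 = 0.434047
theta_c = arcsin(0.434047) = 25.7247 degrees

25.7247


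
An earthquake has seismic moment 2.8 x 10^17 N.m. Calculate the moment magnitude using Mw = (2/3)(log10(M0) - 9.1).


log10(M0) = log10(2.8 x 10^17) = 17.4472
Mw = 2/3 * (17.4472 - 9.1)
= 2/3 * 8.3472
= 5.56

5.56


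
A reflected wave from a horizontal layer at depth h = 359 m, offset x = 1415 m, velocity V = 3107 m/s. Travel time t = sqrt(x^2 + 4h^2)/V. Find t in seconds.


x^2 + 4h^2 = 1415^2 + 4*359^2 = 2002225 + 515524 = 2517749
sqrt(2517749) = 1586.7416
t = 1586.7416 / 3107 = 0.5107 s

0.5107


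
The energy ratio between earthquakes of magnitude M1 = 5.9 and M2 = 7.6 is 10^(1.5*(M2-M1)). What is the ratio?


M2 - M1 = 7.6 - 5.9 = 1.7
1.5 * 1.7 = 2.55
ratio = 10^2.55 = 354.81

354.81


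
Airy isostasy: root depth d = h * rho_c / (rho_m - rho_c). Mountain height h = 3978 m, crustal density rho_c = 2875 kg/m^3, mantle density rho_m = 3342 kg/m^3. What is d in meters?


rho_m - rho_c = 3342 - 2875 = 467
d = 3978 * 2875 / 467
= 11436750 / 467
= 24489.83 m

24489.83


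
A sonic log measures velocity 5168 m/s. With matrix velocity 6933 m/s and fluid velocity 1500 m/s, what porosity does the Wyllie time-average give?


1/V - 1/Vm = 1/5168 - 1/6933 = 4.926e-05
1/Vf - 1/Vm = 1/1500 - 1/6933 = 0.00052243
phi = 4.926e-05 / 0.00052243 = 0.0943

0.0943


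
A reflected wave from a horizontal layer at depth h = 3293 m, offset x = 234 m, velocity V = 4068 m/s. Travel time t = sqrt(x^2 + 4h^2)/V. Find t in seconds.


x^2 + 4h^2 = 234^2 + 4*3293^2 = 54756 + 43375396 = 43430152
sqrt(43430152) = 6590.1557
t = 6590.1557 / 4068 = 1.62 s

1.62


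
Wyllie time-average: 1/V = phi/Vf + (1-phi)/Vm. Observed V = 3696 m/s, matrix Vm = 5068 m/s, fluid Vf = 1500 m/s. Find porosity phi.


1/V - 1/Vm = 1/3696 - 1/5068 = 7.325e-05
1/Vf - 1/Vm = 1/1500 - 1/5068 = 0.00046935
phi = 7.325e-05 / 0.00046935 = 0.1561

0.1561


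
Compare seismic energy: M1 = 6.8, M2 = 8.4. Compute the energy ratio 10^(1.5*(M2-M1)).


M2 - M1 = 8.4 - 6.8 = 1.6
1.5 * 1.6 = 2.4
ratio = 10^2.4 = 251.19

251.19


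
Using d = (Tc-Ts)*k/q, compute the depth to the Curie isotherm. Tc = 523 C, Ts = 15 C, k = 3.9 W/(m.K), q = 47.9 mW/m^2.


T_Curie - T_surf = 523 - 15 = 508 C
Convert q to W/m^2: 47.9 mW/m^2 = 0.0479 W/m^2
d = 508 * 3.9 / 0.0479 = 41361.17 m

41361.17


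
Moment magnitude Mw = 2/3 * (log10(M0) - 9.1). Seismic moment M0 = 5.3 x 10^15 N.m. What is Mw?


log10(M0) = log10(5.3 x 10^15) = 15.7243
Mw = 2/3 * (15.7243 - 9.1)
= 2/3 * 6.6243
= 4.42

4.42


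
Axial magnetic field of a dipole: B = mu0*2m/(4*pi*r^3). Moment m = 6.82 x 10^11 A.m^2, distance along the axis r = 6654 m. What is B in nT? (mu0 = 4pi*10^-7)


m = 6.82 x 10^11 = 682000000000 A.m^2
2m = 1364000000000 A.m^2
r^3 = 6654^3 = 294610614264
B = (4pi*10^-7) * 1364000000000 / (4*pi * 294610614264) * 1e9
= 1714052.951799 / 3702186165765.44 * 1e9
= 462.984 nT

462.984


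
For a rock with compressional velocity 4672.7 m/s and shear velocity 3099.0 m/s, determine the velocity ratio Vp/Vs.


Vp/Vs = 4672.7 / 3099.0
= 1.5078

1.5078


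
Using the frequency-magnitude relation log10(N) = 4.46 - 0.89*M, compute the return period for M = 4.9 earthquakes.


log10(N) = 4.46 - 0.89*4.9 = 0.099
N = 10^0.099 = 1.25603
T = 1/N = 1/1.25603 = 0.7962 years

0.7962


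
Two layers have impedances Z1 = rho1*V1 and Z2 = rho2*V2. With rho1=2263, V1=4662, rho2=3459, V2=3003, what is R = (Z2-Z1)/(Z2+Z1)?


Z1 = 2263 * 4662 = 10550106
Z2 = 3459 * 3003 = 10387377
R = (10387377 - 10550106) / (10387377 + 10550106) = -162729 / 20937483 = -0.0078

-0.0078


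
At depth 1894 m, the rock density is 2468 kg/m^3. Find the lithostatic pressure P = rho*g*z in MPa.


P = rho * g * z / 1e6
= 2468 * 9.81 * 1894 / 1e6
= 45855785.52 / 1e6
= 45.8558 MPa

45.8558


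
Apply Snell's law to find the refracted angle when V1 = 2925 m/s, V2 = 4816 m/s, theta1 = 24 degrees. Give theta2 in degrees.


sin(theta1) = sin(24 deg) = 0.406737
sin(theta2) = V2/V1 * sin(theta1) = 4816/2925 * 0.406737 = 0.66969
theta2 = arcsin(0.66969) = 42.0432 degrees

42.0432


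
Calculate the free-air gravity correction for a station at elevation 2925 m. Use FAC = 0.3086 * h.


FAC = 0.3086 * h
= 0.3086 * 2925
= 902.655 mGal

902.655


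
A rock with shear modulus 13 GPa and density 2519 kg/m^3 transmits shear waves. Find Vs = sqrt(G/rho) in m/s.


Convert G to Pa: G = 13e9 Pa
Compute G/rho = 13e9 / 2519 = 5160778.0865
Vs = sqrt(5160778.0865) = 2271.73 m/s

2271.73


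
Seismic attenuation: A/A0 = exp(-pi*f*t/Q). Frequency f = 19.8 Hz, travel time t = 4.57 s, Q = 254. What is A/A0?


pi*f*t/Q = pi*19.8*4.57/254 = 1.119174
A/A0 = exp(-1.119174) = 0.326549

0.326549


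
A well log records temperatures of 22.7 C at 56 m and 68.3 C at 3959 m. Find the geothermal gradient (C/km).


dT = 68.3 - 22.7 = 45.6 C
dz = 3959 - 56 = 3903 m
gradient = dT/dz * 1000 = 45.6/3903 * 1000 = 11.6833 C/km

11.6833


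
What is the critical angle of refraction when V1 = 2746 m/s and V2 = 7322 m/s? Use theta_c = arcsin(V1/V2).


V1/V2 = 2746/7322 = 0.375034
theta_c = arcsin(0.375034) = 22.0264 degrees

22.0264


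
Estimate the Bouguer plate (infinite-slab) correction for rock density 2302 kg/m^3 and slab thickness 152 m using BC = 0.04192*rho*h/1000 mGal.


BC = 0.04192 * rho * h / 1000
= 0.04192 * 2302 * 152 / 1000
= 14.668 mGal

14.668


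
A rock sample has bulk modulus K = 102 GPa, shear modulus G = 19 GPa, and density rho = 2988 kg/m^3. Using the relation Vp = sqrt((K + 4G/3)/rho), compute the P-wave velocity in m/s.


First compute the effective modulus:
K + 4G/3 = 102e9 + 4*19e9/3 = 127333333333.33 Pa
Then divide by density:
127333333333.33 / 2988 = 42614904.0607 Pa/(kg/m^3)
Take the square root:
Vp = sqrt(42614904.0607) = 6528.01 m/s

6528.01


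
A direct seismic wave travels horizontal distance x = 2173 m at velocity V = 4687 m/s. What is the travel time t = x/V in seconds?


t = x / V
= 2173 / 4687
= 0.4636 s

0.4636


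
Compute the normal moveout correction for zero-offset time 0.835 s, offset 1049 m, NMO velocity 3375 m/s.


x/Vnmo = 1049/3375 = 0.310815
(x/Vnmo)^2 = 0.096606
t0^2 = 0.697225
sqrt(0.697225 + 0.096606) = 0.890972
dt = 0.890972 - 0.835 = 0.055972

0.055972


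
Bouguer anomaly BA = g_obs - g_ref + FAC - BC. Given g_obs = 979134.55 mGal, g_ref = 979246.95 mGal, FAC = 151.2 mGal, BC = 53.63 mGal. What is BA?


BA = g_obs - g_ref + FAC - BC
= 979134.55 - 979246.95 + 151.2 - 53.63
= -14.83 mGal

-14.83


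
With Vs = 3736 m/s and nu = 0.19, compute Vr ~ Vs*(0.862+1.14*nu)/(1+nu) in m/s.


Numerator factor = 0.862 + 1.14*0.19 = 1.0786
Denominator = 1 + 0.19 = 1.19
Vr = 3736 * 1.0786 / 1.19 = 3386.26 m/s

3386.26


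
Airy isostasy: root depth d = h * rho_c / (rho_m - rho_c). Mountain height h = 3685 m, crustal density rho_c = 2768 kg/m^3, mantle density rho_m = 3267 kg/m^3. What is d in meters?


rho_m - rho_c = 3267 - 2768 = 499
d = 3685 * 2768 / 499
= 10200080 / 499
= 20441.04 m

20441.04


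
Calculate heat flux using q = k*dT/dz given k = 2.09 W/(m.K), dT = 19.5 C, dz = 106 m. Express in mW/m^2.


q = k * dT / dz * 1000
= 2.09 * 19.5 / 106 * 1000
= 0.384481 * 1000
= 384.4811 mW/m^2

384.4811


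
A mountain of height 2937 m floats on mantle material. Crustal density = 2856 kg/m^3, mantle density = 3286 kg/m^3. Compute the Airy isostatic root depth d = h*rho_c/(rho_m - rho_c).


rho_m - rho_c = 3286 - 2856 = 430
d = 2937 * 2856 / 430
= 8388072 / 430
= 19507.14 m

19507.14


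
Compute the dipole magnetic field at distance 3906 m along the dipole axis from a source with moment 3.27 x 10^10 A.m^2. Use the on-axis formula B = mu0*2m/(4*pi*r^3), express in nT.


m = 3.27 x 10^10 = 32700000000 A.m^2
2m = 65400000000 A.m^2
r^3 = 3906^3 = 59593201416
B = (4pi*10^-7) * 65400000000 / (4*pi * 59593201416) * 1e9
= 82184.063818 / 748870255089.61 * 1e9
= 109.7441 nT

109.7441


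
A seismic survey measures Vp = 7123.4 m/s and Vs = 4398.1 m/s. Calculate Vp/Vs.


Vp/Vs = 7123.4 / 4398.1
= 1.6197

1.6197


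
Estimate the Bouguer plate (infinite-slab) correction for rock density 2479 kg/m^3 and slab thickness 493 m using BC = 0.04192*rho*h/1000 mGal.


BC = 0.04192 * rho * h / 1000
= 0.04192 * 2479 * 493 / 1000
= 51.2324 mGal

51.2324


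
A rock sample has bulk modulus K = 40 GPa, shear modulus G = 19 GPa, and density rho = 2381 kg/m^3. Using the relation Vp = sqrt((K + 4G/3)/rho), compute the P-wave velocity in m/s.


First compute the effective modulus:
K + 4G/3 = 40e9 + 4*19e9/3 = 65333333333.33 Pa
Then divide by density:
65333333333.33 / 2381 = 27439451.211 Pa/(kg/m^3)
Take the square root:
Vp = sqrt(27439451.211) = 5238.27 m/s

5238.27


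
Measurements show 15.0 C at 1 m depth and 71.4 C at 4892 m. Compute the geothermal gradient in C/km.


dT = 71.4 - 15.0 = 56.4 C
dz = 4892 - 1 = 4891 m
gradient = dT/dz * 1000 = 56.4/4891 * 1000 = 11.5314 C/km

11.5314


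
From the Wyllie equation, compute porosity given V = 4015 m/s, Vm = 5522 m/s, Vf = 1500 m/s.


1/V - 1/Vm = 1/4015 - 1/5522 = 6.797e-05
1/Vf - 1/Vm = 1/1500 - 1/5522 = 0.00048557
phi = 6.797e-05 / 0.00048557 = 0.14

0.14


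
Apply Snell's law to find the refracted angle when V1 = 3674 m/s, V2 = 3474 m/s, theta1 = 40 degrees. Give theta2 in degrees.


sin(theta1) = sin(40 deg) = 0.642788
sin(theta2) = V2/V1 * sin(theta1) = 3474/3674 * 0.642788 = 0.607796
theta2 = arcsin(0.607796) = 37.4303 degrees

37.4303


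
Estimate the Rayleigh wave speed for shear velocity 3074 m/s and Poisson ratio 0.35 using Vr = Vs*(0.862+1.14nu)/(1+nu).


Numerator factor = 0.862 + 1.14*0.35 = 1.261
Denominator = 1 + 0.35 = 1.35
Vr = 3074 * 1.261 / 1.35 = 2871.34 m/s

2871.34


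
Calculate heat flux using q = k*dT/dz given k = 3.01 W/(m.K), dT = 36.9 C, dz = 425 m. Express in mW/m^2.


q = k * dT / dz * 1000
= 3.01 * 36.9 / 425 * 1000
= 0.261339 * 1000
= 261.3388 mW/m^2

261.3388


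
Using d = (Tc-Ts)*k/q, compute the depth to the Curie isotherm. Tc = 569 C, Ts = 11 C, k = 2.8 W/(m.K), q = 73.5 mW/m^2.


T_Curie - T_surf = 569 - 11 = 558 C
Convert q to W/m^2: 73.5 mW/m^2 = 0.0735 W/m^2
d = 558 * 2.8 / 0.0735 = 21257.14 m

21257.14


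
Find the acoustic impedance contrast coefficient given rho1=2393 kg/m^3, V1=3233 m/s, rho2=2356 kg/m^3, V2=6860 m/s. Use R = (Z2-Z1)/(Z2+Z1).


Z1 = 2393 * 3233 = 7736569
Z2 = 2356 * 6860 = 16162160
R = (16162160 - 7736569) / (16162160 + 7736569) = 8425591 / 23898729 = 0.3526

0.3526


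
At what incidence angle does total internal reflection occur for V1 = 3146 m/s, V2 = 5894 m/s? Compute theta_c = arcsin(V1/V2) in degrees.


V1/V2 = 3146/5894 = 0.533763
theta_c = arcsin(0.533763) = 32.2601 degrees

32.2601


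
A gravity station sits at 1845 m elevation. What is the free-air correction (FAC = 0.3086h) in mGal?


FAC = 0.3086 * h
= 0.3086 * 1845
= 569.367 mGal

569.367


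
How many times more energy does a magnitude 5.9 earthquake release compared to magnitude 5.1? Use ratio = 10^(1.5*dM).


M2 - M1 = 5.9 - 5.1 = 0.8
1.5 * 0.8 = 1.2
ratio = 10^1.2 = 15.85

15.85


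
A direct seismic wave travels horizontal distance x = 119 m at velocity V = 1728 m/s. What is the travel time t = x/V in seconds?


t = x / V
= 119 / 1728
= 0.0689 s

0.0689


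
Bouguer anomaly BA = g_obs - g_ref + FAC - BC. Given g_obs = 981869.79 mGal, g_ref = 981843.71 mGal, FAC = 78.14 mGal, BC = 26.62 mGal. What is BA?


BA = g_obs - g_ref + FAC - BC
= 981869.79 - 981843.71 + 78.14 - 26.62
= 77.6 mGal

77.6


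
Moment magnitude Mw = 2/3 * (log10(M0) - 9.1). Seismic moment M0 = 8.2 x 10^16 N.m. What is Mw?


log10(M0) = log10(8.2 x 10^16) = 16.9138
Mw = 2/3 * (16.9138 - 9.1)
= 2/3 * 7.8138
= 5.21

5.21


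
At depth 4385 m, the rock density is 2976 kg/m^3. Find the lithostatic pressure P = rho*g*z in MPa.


P = rho * g * z / 1e6
= 2976 * 9.81 * 4385 / 1e6
= 128018145.6 / 1e6
= 128.0181 MPa

128.0181


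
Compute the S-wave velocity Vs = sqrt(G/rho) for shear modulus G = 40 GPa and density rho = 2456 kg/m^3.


Convert G to Pa: G = 40e9 Pa
Compute G/rho = 40e9 / 2456 = 16286644.9511
Vs = sqrt(16286644.9511) = 4035.67 m/s

4035.67


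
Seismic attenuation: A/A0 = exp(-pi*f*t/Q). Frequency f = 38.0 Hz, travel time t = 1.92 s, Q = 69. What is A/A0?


pi*f*t/Q = pi*38.0*1.92/69 = 3.321893
A/A0 = exp(-3.321893) = 0.036084

0.036084


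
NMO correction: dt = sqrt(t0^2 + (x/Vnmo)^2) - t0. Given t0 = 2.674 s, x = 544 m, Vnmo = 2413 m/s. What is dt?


x/Vnmo = 544/2413 = 0.225446
(x/Vnmo)^2 = 0.050826
t0^2 = 7.150276
sqrt(7.150276 + 0.050826) = 2.683487
dt = 2.683487 - 2.674 = 0.009487

0.009487


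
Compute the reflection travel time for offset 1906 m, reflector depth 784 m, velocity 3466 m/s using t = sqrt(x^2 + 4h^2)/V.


x^2 + 4h^2 = 1906^2 + 4*784^2 = 3632836 + 2458624 = 6091460
sqrt(6091460) = 2468.0883
t = 2468.0883 / 3466 = 0.7121 s

0.7121


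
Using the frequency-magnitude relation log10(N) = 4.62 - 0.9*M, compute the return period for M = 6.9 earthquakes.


log10(N) = 4.62 - 0.9*6.9 = -1.59
N = 10^-1.59 = 0.025704
T = 1/N = 1/0.025704 = 38.9045 years

38.9045


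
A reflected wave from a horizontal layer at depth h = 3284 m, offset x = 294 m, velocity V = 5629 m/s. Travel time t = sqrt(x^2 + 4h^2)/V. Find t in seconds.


x^2 + 4h^2 = 294^2 + 4*3284^2 = 86436 + 43138624 = 43225060
sqrt(43225060) = 6574.5768
t = 6574.5768 / 5629 = 1.168 s

1.168


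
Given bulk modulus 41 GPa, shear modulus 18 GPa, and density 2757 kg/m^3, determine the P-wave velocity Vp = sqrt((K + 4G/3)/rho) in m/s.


First compute the effective modulus:
K + 4G/3 = 41e9 + 4*18e9/3 = 65000000000.0 Pa
Then divide by density:
65000000000.0 / 2757 = 23576351.1063 Pa/(kg/m^3)
Take the square root:
Vp = sqrt(23576351.1063) = 4855.55 m/s

4855.55


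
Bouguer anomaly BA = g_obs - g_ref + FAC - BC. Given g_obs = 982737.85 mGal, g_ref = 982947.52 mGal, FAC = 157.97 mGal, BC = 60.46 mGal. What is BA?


BA = g_obs - g_ref + FAC - BC
= 982737.85 - 982947.52 + 157.97 - 60.46
= -112.16 mGal

-112.16


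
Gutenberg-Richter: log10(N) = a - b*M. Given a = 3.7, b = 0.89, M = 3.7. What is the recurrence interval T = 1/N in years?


log10(N) = 3.7 - 0.89*3.7 = 0.407
N = 10^0.407 = 2.552701
T = 1/N = 1/2.552701 = 0.3917 years

0.3917


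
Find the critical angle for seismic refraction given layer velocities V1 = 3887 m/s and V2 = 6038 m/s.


V1/V2 = 3887/6038 = 0.643756
theta_c = arcsin(0.643756) = 40.0725 degrees

40.0725


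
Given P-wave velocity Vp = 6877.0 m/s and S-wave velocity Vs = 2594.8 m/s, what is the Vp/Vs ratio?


Vp/Vs = 6877.0 / 2594.8
= 2.6503

2.6503


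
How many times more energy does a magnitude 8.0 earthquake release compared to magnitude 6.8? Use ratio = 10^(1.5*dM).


M2 - M1 = 8.0 - 6.8 = 1.2
1.5 * 1.2 = 1.8
ratio = 10^1.8 = 63.1

63.1


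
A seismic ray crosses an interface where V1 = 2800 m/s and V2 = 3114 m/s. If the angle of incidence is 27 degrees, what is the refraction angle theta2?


sin(theta1) = sin(27 deg) = 0.45399
sin(theta2) = V2/V1 * sin(theta1) = 3114/2800 * 0.45399 = 0.504902
theta2 = arcsin(0.504902) = 30.3249 degrees

30.3249


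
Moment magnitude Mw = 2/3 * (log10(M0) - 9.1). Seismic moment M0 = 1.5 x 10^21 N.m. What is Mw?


log10(M0) = log10(1.5 x 10^21) = 21.1761
Mw = 2/3 * (21.1761 - 9.1)
= 2/3 * 12.0761
= 8.05

8.05


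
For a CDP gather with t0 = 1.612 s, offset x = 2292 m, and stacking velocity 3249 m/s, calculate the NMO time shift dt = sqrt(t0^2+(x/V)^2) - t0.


x/Vnmo = 2292/3249 = 0.705448
(x/Vnmo)^2 = 0.497657
t0^2 = 2.598544
sqrt(2.598544 + 0.497657) = 1.759602
dt = 1.759602 - 1.612 = 0.147602

0.147602


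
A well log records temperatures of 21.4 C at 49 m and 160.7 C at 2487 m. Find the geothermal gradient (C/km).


dT = 160.7 - 21.4 = 139.3 C
dz = 2487 - 49 = 2438 m
gradient = dT/dz * 1000 = 139.3/2438 * 1000 = 57.137 C/km

57.137


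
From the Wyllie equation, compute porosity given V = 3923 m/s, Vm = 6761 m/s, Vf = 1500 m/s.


1/V - 1/Vm = 1/3923 - 1/6761 = 0.000107
1/Vf - 1/Vm = 1/1500 - 1/6761 = 0.00051876
phi = 0.000107 / 0.00051876 = 0.2063

0.2063


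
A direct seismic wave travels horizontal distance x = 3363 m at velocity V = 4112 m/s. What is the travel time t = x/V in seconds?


t = x / V
= 3363 / 4112
= 0.8179 s

0.8179


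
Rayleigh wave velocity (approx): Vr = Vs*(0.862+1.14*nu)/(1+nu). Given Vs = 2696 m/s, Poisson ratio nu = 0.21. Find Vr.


Numerator factor = 0.862 + 1.14*0.21 = 1.1014
Denominator = 1 + 0.21 = 1.21
Vr = 2696 * 1.1014 / 1.21 = 2454.03 m/s

2454.03


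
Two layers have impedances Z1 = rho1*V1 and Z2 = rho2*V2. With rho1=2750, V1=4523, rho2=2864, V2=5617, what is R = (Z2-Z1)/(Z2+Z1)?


Z1 = 2750 * 4523 = 12438250
Z2 = 2864 * 5617 = 16087088
R = (16087088 - 12438250) / (16087088 + 12438250) = 3648838 / 28525338 = 0.1279

0.1279


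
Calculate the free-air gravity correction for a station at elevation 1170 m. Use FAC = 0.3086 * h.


FAC = 0.3086 * h
= 0.3086 * 1170
= 361.062 mGal

361.062


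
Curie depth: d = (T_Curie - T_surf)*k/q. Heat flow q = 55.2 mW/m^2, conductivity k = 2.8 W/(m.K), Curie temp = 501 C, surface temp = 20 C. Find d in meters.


T_Curie - T_surf = 501 - 20 = 481 C
Convert q to W/m^2: 55.2 mW/m^2 = 0.0552 W/m^2
d = 481 * 2.8 / 0.0552 = 24398.55 m

24398.55


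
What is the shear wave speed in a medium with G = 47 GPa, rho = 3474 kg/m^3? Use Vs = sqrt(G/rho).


Convert G to Pa: G = 47e9 Pa
Compute G/rho = 47e9 / 3474 = 13529073.1146
Vs = sqrt(13529073.1146) = 3678.19 m/s

3678.19


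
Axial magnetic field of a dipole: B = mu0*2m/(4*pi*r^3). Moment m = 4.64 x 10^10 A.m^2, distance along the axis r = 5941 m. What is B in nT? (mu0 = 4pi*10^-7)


m = 4.64 x 10^10 = 46400000000 A.m^2
2m = 92800000000 A.m^2
r^3 = 5941^3 = 209690452621
B = (4pi*10^-7) * 92800000000 / (4*pi * 209690452621) * 1e9
= 116615.919301 / 2635047941928.21 * 1e9
= 44.2557 nT

44.2557


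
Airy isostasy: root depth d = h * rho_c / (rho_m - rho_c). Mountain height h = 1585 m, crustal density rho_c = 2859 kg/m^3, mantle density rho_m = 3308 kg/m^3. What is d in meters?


rho_m - rho_c = 3308 - 2859 = 449
d = 1585 * 2859 / 449
= 4531515 / 449
= 10092.46 m

10092.46


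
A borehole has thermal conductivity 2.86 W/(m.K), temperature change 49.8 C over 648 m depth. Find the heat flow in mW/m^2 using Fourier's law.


q = k * dT / dz * 1000
= 2.86 * 49.8 / 648 * 1000
= 0.219796 * 1000
= 219.7963 mW/m^2

219.7963


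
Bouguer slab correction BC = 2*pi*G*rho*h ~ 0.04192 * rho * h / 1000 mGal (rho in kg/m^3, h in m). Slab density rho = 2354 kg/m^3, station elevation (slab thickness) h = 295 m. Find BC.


BC = 0.04192 * rho * h / 1000
= 0.04192 * 2354 * 295 / 1000
= 29.1105 mGal

29.1105


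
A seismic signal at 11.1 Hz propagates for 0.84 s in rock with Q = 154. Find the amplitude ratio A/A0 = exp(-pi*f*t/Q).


pi*f*t/Q = pi*11.1*0.84/154 = 0.190209
A/A0 = exp(-0.190209) = 0.826786

0.826786


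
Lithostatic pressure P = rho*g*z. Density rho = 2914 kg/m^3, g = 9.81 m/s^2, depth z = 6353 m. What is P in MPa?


P = rho * g * z / 1e6
= 2914 * 9.81 * 6353 / 1e6
= 181609018.02 / 1e6
= 181.609 MPa

181.609


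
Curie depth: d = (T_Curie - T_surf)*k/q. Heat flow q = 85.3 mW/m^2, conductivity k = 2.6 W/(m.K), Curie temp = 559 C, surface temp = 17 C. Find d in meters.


T_Curie - T_surf = 559 - 17 = 542 C
Convert q to W/m^2: 85.3 mW/m^2 = 0.0853 W/m^2
d = 542 * 2.6 / 0.0853 = 16520.52 m

16520.52


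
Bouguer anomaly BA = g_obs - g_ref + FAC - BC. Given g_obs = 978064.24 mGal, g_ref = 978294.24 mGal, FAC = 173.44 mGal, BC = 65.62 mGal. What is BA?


BA = g_obs - g_ref + FAC - BC
= 978064.24 - 978294.24 + 173.44 - 65.62
= -122.18 mGal

-122.18


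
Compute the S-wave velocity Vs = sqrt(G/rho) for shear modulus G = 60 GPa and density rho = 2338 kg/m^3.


Convert G to Pa: G = 60e9 Pa
Compute G/rho = 60e9 / 2338 = 25662959.7947
Vs = sqrt(25662959.7947) = 5065.86 m/s

5065.86


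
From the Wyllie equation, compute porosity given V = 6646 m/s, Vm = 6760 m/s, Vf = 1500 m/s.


1/V - 1/Vm = 1/6646 - 1/6760 = 2.54e-06
1/Vf - 1/Vm = 1/1500 - 1/6760 = 0.00051874
phi = 2.54e-06 / 0.00051874 = 0.0049

0.0049


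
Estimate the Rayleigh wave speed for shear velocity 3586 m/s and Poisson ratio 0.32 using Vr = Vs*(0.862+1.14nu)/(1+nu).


Numerator factor = 0.862 + 1.14*0.32 = 1.2268
Denominator = 1 + 0.32 = 1.32
Vr = 3586 * 1.2268 / 1.32 = 3332.81 m/s

3332.81


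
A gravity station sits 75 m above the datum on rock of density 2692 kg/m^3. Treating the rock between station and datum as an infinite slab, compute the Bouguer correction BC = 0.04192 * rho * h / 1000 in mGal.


BC = 0.04192 * rho * h / 1000
= 0.04192 * 2692 * 75 / 1000
= 8.4636 mGal

8.4636


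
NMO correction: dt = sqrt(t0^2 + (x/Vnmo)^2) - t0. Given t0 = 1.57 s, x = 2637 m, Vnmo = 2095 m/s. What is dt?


x/Vnmo = 2637/2095 = 1.258711
(x/Vnmo)^2 = 1.584354
t0^2 = 2.4649
sqrt(2.4649 + 1.584354) = 2.012276
dt = 2.012276 - 1.57 = 0.442276

0.442276


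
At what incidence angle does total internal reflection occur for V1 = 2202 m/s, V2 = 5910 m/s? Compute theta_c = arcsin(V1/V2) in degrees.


V1/V2 = 2202/5910 = 0.372589
theta_c = arcsin(0.372589) = 21.8754 degrees

21.8754


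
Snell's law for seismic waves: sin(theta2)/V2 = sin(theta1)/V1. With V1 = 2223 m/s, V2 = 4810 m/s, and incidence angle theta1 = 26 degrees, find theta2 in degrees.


sin(theta1) = sin(26 deg) = 0.438371
sin(theta2) = V2/V1 * sin(theta1) = 4810/2223 * 0.438371 = 0.948522
theta2 = arcsin(0.948522) = 71.5359 degrees

71.5359


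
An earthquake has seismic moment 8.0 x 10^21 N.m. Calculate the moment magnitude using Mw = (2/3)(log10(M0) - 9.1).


log10(M0) = log10(8.0 x 10^21) = 21.9031
Mw = 2/3 * (21.9031 - 9.1)
= 2/3 * 12.8031
= 8.54

8.54


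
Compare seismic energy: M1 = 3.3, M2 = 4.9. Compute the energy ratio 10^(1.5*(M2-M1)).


M2 - M1 = 4.9 - 3.3 = 1.6
1.5 * 1.6 = 2.4
ratio = 10^2.4 = 251.19

251.19


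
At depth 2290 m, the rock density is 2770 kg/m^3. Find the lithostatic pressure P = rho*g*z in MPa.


P = rho * g * z / 1e6
= 2770 * 9.81 * 2290 / 1e6
= 62227773.0 / 1e6
= 62.2278 MPa

62.2278


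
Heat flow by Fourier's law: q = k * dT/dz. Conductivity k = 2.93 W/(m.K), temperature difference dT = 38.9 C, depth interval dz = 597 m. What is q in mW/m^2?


q = k * dT / dz * 1000
= 2.93 * 38.9 / 597 * 1000
= 0.190916 * 1000
= 190.9162 mW/m^2

190.9162


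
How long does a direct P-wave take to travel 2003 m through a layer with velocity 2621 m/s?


t = x / V
= 2003 / 2621
= 0.7642 s

0.7642


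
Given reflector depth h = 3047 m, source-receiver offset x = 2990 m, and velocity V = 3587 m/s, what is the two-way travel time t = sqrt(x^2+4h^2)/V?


x^2 + 4h^2 = 2990^2 + 4*3047^2 = 8940100 + 37136836 = 46076936
sqrt(46076936) = 6787.9994
t = 6787.9994 / 3587 = 1.8924 s

1.8924


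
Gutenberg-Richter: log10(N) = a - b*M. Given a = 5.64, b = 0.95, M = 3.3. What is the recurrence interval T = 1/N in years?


log10(N) = 5.64 - 0.95*3.3 = 2.505
N = 10^2.505 = 319.889511
T = 1/N = 1/319.889511 = 0.0031 years

0.0031


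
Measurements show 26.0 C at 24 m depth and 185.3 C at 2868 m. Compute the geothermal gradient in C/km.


dT = 185.3 - 26.0 = 159.3 C
dz = 2868 - 24 = 2844 m
gradient = dT/dz * 1000 = 159.3/2844 * 1000 = 56.0127 C/km

56.0127


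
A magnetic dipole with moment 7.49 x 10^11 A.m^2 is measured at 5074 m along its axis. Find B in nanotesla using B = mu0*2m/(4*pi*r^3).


m = 7.49 x 10^11 = 749000000000 A.m^2
2m = 1498000000000 A.m^2
r^3 = 5074^3 = 130632545224
B = (4pi*10^-7) * 1498000000000 / (4*pi * 130632545224) * 1e9
= 1882442.318031 / 1641576977581.82 * 1e9
= 1146.728 nT

1146.728


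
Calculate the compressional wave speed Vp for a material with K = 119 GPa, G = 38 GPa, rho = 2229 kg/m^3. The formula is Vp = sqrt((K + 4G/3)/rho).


First compute the effective modulus:
K + 4G/3 = 119e9 + 4*38e9/3 = 169666666666.67 Pa
Then divide by density:
169666666666.67 / 2229 = 76117840.5862 Pa/(kg/m^3)
Take the square root:
Vp = sqrt(76117840.5862) = 8724.55 m/s

8724.55


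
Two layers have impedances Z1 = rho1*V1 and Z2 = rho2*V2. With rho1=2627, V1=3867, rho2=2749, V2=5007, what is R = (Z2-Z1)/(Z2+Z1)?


Z1 = 2627 * 3867 = 10158609
Z2 = 2749 * 5007 = 13764243
R = (13764243 - 10158609) / (13764243 + 10158609) = 3605634 / 23922852 = 0.1507

0.1507


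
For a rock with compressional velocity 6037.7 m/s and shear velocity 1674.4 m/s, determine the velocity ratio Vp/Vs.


Vp/Vs = 6037.7 / 1674.4
= 3.6059

3.6059


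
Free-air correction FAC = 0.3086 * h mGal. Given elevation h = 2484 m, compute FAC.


FAC = 0.3086 * h
= 0.3086 * 2484
= 766.5624 mGal

766.5624


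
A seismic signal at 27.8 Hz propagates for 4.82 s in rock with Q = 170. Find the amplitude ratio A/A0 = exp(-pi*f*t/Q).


pi*f*t/Q = pi*27.8*4.82/170 = 2.47624
A/A0 = exp(-2.47624) = 0.084059

0.084059


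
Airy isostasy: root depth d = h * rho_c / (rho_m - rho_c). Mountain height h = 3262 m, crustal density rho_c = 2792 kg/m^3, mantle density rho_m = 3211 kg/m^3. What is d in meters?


rho_m - rho_c = 3211 - 2792 = 419
d = 3262 * 2792 / 419
= 9107504 / 419
= 21736.29 m

21736.29


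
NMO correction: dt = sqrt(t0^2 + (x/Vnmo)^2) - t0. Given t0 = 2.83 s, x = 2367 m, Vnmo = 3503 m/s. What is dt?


x/Vnmo = 2367/3503 = 0.675707
(x/Vnmo)^2 = 0.456579
t0^2 = 8.0089
sqrt(8.0089 + 0.456579) = 2.90955
dt = 2.90955 - 2.83 = 0.07955

0.07955


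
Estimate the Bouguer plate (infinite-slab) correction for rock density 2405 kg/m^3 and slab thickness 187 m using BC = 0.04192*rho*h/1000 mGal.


BC = 0.04192 * rho * h / 1000
= 0.04192 * 2405 * 187 / 1000
= 18.8529 mGal

18.8529


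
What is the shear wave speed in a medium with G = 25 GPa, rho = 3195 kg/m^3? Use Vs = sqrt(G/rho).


Convert G to Pa: G = 25e9 Pa
Compute G/rho = 25e9 / 3195 = 7824726.1346
Vs = sqrt(7824726.1346) = 2797.27 m/s

2797.27


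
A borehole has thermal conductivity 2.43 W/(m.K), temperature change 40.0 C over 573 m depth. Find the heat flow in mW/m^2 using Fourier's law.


q = k * dT / dz * 1000
= 2.43 * 40.0 / 573 * 1000
= 0.169634 * 1000
= 169.6335 mW/m^2

169.6335


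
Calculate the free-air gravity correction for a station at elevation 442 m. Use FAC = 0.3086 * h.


FAC = 0.3086 * h
= 0.3086 * 442
= 136.4012 mGal

136.4012


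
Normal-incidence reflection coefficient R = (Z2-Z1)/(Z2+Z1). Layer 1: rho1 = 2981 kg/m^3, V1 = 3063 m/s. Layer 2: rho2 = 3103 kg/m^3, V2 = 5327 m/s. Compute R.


Z1 = 2981 * 3063 = 9130803
Z2 = 3103 * 5327 = 16529681
R = (16529681 - 9130803) / (16529681 + 9130803) = 7398878 / 25660484 = 0.2883

0.2883


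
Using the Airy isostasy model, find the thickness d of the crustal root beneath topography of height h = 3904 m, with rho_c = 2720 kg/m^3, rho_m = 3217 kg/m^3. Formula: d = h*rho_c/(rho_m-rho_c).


rho_m - rho_c = 3217 - 2720 = 497
d = 3904 * 2720 / 497
= 10618880 / 497
= 21365.96 m

21365.96


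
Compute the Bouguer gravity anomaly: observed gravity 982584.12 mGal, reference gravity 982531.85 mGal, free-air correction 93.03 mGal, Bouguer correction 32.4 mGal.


BA = g_obs - g_ref + FAC - BC
= 982584.12 - 982531.85 + 93.03 - 32.4
= 112.9 mGal

112.9


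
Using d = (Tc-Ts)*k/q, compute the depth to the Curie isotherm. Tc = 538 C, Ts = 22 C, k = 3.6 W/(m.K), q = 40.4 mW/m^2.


T_Curie - T_surf = 538 - 22 = 516 C
Convert q to W/m^2: 40.4 mW/m^2 = 0.0404 W/m^2
d = 516 * 3.6 / 0.0404 = 45980.2 m

45980.2


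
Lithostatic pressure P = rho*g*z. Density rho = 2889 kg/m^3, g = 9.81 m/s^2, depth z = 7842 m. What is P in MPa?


P = rho * g * z / 1e6
= 2889 * 9.81 * 7842 / 1e6
= 222250827.78 / 1e6
= 222.2508 MPa

222.2508


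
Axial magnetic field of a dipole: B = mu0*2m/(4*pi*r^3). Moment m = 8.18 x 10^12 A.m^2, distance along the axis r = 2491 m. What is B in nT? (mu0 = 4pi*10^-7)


m = 8.18 x 10^12 = 8180000000000 A.m^2
2m = 16360000000000 A.m^2
r^3 = 2491^3 = 15456856771
B = (4pi*10^-7) * 16360000000000 / (4*pi * 15456856771) * 1e9
= 20558582.325092 / 194236590717.45 * 1e9
= 105842.9941 nT

105842.9941


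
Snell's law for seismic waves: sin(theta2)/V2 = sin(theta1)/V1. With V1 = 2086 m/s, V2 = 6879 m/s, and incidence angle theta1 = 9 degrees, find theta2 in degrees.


sin(theta1) = sin(9 deg) = 0.156434
sin(theta2) = V2/V1 * sin(theta1) = 6879/2086 * 0.156434 = 0.515874
theta2 = arcsin(0.515874) = 31.0559 degrees

31.0559


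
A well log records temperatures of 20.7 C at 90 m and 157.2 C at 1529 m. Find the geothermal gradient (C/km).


dT = 157.2 - 20.7 = 136.5 C
dz = 1529 - 90 = 1439 m
gradient = dT/dz * 1000 = 136.5/1439 * 1000 = 94.8575 C/km

94.8575
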